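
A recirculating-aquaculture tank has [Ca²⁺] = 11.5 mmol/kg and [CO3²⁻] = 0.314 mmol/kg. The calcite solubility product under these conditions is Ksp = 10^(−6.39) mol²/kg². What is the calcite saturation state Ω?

Ω = 8.86

Ksp = 10^(−6.39) = 4.074×10^-7
Ω = [Ca²⁺][CO3²⁻]/Ksp = (11.5×10^-3)(0.314×10^-3) / 4.074×10^-7 = 8.86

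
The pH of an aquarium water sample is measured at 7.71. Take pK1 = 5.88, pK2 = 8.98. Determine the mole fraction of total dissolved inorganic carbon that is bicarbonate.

α₁ = 1 / (1 + [H⁺]/K1 + K2/[H⁺]) = 1 / (1 + 10^-1.83 + 10^-1.27)
   = 1 / (1 + 0.014791 + 0.053703) = 1/1.0685 = 0.9359

α₁ = 0.936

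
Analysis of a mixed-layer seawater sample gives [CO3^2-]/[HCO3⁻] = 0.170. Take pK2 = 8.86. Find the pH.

From K2 = [H⁺][CO3^2-]/[HCO3⁻]:  pH = pK2 + log₁₀([CO3^2-]/[HCO3⁻])
log₁₀(0.170) = -0.770
pH = 8.86 + (-0.770) = 8.09

pH = 8.09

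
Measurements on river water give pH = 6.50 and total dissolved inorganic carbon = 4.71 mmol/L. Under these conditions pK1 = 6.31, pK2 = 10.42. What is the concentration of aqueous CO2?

α₀ = 1 / (1 + K1/[H⁺] + K1K2/[H⁺]²) = 1 / (1 + 10^+0.19 + 10^-3.73)
   = 1 / (1 + 1.5488 + 0.00018621) = 1/2.5490 = 0.3923
[CO2*] = α₀ × DIC = 0.3923 × 4.71 = 1.85 mmol/L

[CO2*] = 1.85 mmol/L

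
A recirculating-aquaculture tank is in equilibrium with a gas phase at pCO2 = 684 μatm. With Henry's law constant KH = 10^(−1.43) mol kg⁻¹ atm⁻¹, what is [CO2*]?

[CO2*] = 25.4 μmol/kg

KH = 10^(−1.43) = 3.715×10^-2 mol kg⁻¹ atm⁻¹
[CO2*] = KH · pCO2 = 3.715×10^-2 × 684×10^-6 atm = 2.54×10^-5 mol/kg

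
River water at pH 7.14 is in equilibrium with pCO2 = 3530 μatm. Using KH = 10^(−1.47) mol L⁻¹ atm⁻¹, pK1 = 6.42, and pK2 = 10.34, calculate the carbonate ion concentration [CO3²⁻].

[CO3²⁻] = 0.396 μmol/L

[CO2*] = KH · pCO2 = 10^(−1.47) × 3530×10^-6 = 1.196×10^-4 mol/L
α₀ = 1/(1 + K1/[H⁺] + K1K2/[H⁺]²) = 1/(1 + 10^+0.72 + 10^-2.48) = 0.1600
DIC = [CO2*]/α₀ = 1.196×10^-4 / 0.1600 = 0.7477 mmol/L
[CO3²⁻] = α₂·DIC; α₂ = 0.0005297, so [CO3²⁻] = 0.0005297 × 0.7477 = 0.000396 mmol/L = 0.396 μmol/L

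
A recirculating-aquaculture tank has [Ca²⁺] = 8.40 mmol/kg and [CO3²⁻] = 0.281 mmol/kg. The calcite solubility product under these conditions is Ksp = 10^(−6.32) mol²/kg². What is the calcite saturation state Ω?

Ksp = 10^(−6.32) = 4.786×10^-7
Ω = [Ca²⁺][CO3²⁻]/Ksp = (8.40×10^-3)(0.281×10^-3) / 4.786×10^-7 = 4.93

Ω = 4.93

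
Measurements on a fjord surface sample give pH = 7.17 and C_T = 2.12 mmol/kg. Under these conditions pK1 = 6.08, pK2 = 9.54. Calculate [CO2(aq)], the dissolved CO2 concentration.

[CO2*] = 0.159 mmol/kg

α₀ = 1 / (1 + K1/[H⁺] + K1K2/[H⁺]²) = 1 / (1 + 10^+1.09 + 10^-1.28)
   = 1 / (1 + 12.303 + 0.052481) = 1/13.355 = 0.07488
[CO2*] = α₀ × DIC = 0.07488 × 2.12 = 0.159 mmol/kg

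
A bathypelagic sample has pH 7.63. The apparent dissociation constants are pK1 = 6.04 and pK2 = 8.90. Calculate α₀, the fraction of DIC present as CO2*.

α₀ = 0.0238

α₀ = 1 / (1 + K1/[H⁺] + K1K2/[H⁺]²) = 1 / (1 + 10^+1.59 + 10^+0.32)
   = 1 / (1 + 38.905 + 2.0893) = 1/41.994 = 0.02381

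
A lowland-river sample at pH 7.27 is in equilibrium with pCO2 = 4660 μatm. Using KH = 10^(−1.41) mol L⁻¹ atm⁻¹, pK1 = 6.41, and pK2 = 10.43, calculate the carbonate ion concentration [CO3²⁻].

[CO3²⁻] = 0.909 μmol/L

[CO2*] = KH · pCO2 = 10^(−1.41) × 4660×10^-6 = 1.813×10^-4 mol/L
α₀ = 1/(1 + K1/[H⁺] + K1K2/[H⁺]²) = 1/(1 + 10^+0.86 + 10^-2.30) = 0.1212
DIC = [CO2*]/α₀ = 1.813×10^-4 / 0.1212 = 1.496 mmol/L
[CO3²⁻] = α₂·DIC; α₂ = 0.0006075, so [CO3²⁻] = 0.0006075 × 1.496 = 0.000909 mmol/L = 0.909 μmol/L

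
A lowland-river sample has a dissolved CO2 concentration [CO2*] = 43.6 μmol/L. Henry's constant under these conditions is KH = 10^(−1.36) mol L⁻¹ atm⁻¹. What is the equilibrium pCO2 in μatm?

KH = 10^(−1.36) = 4.365×10^-2 mol L⁻¹ atm⁻¹
pCO2 = [CO2*]/KH = 43.6×10^-6 / 4.365×10^-2 = 9.99×10^-4 atm = 999 μatm

pCO2 = 999 μatm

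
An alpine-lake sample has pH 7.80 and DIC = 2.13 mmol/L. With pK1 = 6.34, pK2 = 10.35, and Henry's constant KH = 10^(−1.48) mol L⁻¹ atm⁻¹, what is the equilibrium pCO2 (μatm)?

pCO2 = 2150 μatm

α₀ = 1 / (1 + K1/[H⁺] + K1K2/[H⁺]²) = 1 / (1 + 10^+1.46 + 10^-1.09)
   = 1 / (1 + 28.840 + 0.081283) = 1/29.922 = 0.03342
[CO2*] = α₀ × DIC = 0.03342 × 2.13 = 0.07119 mmol/L
pCO2 = [CO2*]/KH = 7.119×10^-5 / 3.311×10^-2 = 2150 μatm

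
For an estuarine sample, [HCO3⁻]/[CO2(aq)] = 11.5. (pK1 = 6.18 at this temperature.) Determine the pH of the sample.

From K1 = [H⁺][HCO3⁻]/[CO2(aq)]:  pH = pK1 + log₁₀([HCO3⁻]/[CO2(aq)])
log₁₀(11.5) = +1.061
pH = 6.18 + (+1.061) = 7.24

pH = 7.24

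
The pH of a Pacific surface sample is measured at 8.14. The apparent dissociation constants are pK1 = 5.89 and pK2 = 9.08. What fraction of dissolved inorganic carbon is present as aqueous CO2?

α₀ = 0.00502

α₀ = 1 / (1 + K1/[H⁺] + K1K2/[H⁺]²) = 1 / (1 + 10^+2.25 + 10^+1.31)
   = 1 / (1 + 177.83 + 20.417) = 1/199.25 = 0.005019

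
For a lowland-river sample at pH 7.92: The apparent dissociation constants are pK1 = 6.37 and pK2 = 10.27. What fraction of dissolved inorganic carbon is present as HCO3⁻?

α₁ = 1 / (1 + [H⁺]/K1 + K2/[H⁺]) = 1 / (1 + 10^-1.55 + 10^-2.35)
   = 1 / (1 + 0.028184 + 0.0044668) = 1/1.0327 = 0.9684

α₁ = 0.968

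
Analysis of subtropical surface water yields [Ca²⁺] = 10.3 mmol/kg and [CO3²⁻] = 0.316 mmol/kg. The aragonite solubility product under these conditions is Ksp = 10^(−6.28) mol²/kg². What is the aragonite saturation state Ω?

Ω = 6.20

Ksp = 10^(−6.28) = 5.248×10^-7
Ω = [Ca²⁺][CO3²⁻]/Ksp = (10.3×10^-3)(0.316×10^-3) / 5.248×10^-7 = 6.20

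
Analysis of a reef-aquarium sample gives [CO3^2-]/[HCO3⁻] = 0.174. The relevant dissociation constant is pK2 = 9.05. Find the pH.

From K2 = [H⁺][CO3^2-]/[HCO3⁻]:  pH = pK2 + log₁₀([CO3^2-]/[HCO3⁻])
log₁₀(0.174) = -0.759
pH = 9.05 + (-0.759) = 8.29

pH = 8.29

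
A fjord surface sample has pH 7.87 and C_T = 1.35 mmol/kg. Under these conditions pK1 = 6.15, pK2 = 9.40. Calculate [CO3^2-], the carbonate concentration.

[CO3²⁻] = 0.0380 mmol/kg

α₂ = 1 / (1 + [H⁺]/K2 + [H⁺]²/(K1K2)) = 1 / (1 + 10^+1.53 + 10^-0.19)
   = 1 / (1 + 33.884 + 0.64565) = 1/35.530 = 0.02815
[CO3²⁻] = α₂ × DIC = 0.02815 × 1.35 = 0.0380 mmol/kg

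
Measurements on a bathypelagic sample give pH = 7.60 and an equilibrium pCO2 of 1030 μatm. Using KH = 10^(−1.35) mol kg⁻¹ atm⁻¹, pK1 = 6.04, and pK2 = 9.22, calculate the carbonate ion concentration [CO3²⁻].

[CO2*] = KH · pCO2 = 10^(−1.35) × 1030×10^-6 = 4.601×10^-5 mol/kg
α₀ = 1/(1 + K1/[H⁺] + K1K2/[H⁺]²) = 1/(1 + 10^+1.56 + 10^-0.06) = 0.02619
DIC = [CO2*]/α₀ = 4.601×10^-5 / 0.02619 = 1.757 mmol/kg
[CO3²⁻] = α₂·DIC; α₂ = 0.02281, so [CO3²⁻] = 0.02281 × 1.757 = 0.0401 mmol/kg

[CO3²⁻] = 0.0401 mmol/kg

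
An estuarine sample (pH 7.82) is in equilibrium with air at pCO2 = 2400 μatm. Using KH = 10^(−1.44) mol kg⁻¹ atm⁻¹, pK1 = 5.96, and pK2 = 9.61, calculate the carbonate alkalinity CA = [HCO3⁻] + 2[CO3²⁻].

[CO2*] = KH · pCO2 = 10^(−1.44) × 2400×10^-6 = 8.714×10^-5 mol/kg
α₀ = 1/(1 + K1/[H⁺] + K1K2/[H⁺]²) = 1/(1 + 10^+1.86 + 10^+0.07) = 0.01340
DIC = [CO2*]/α₀ = 8.714×10^-5 / 0.01340 = 6.502 mmol/kg
CA = (α₁ + 2α₂)·DIC = (0.9709 + 2×0.01575) × 6.502 = 6.52 mmol/kg

CA = 6.52 mmol/kg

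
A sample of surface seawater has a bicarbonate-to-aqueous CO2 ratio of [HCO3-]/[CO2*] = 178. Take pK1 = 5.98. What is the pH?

From K1 = [H⁺][HCO3-]/[CO2*]:  pH = pK1 + log₁₀([HCO3-]/[CO2*])
log₁₀(178) = +2.250
pH = 5.98 + (+2.250) = 8.23

pH = 8.23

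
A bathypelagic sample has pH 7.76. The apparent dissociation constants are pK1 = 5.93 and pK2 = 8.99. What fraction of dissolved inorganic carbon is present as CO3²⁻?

α₂ = 0.0548

α₂ = 1 / (1 + [H⁺]/K2 + [H⁺]²/(K1K2)) = 1 / (1 + 10^+1.23 + 10^-0.60)
   = 1 / (1 + 16.982 + 0.25119) = 1/18.234 = 0.05484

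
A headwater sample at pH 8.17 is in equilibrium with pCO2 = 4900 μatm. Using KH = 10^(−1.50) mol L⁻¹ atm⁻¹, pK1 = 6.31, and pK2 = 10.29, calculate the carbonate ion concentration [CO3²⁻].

[CO2*] = KH · pCO2 = 10^(−1.50) × 4900×10^-6 = 1.550×10^-4 mol/L
α₀ = 1/(1 + K1/[H⁺] + K1K2/[H⁺]²) = 1/(1 + 10^+1.86 + 10^-0.26) = 0.01351
DIC = [CO2*]/α₀ = 1.550×10^-4 / 0.01351 = 11.47 mmol/L
[CO3²⁻] = α₂·DIC; α₂ = 0.007427, so [CO3²⁻] = 0.007427 × 11.47 = 0.0852 mmol/L

[CO3²⁻] = 0.0852 mmol/L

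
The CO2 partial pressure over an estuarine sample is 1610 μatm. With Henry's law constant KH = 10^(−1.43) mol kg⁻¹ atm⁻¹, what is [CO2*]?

KH = 10^(−1.43) = 3.715×10^-2 mol kg⁻¹ atm⁻¹
[CO2*] = KH · pCO2 = 3.715×10^-2 × 1610×10^-6 atm = 5.98×10^-5 mol/kg

[CO2*] = 59.8 μmol/kg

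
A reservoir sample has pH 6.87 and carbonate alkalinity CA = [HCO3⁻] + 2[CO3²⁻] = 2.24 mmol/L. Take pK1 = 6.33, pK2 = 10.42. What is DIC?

DIC = 2.89 mmol/L

CA = [HCO3⁻] + 2[CO3²⁻] = (α₁ + 2α₂)·DIC
At pH 6.87: [H⁺]/K1 = 10^-0.54 = 0.28840, K2/[H⁺] = 10^-3.55 = 0.00028184
α₁ = 1/(1 + 0.28840 + 0.00028184) = 1/1.2887 = 0.7760; α₂ = α₁·K2/[H⁺] = 0.0002187
α₁ + 2α₂ = 0.7764
DIC = CA / (α₁ + 2α₂) = 2.24 / 0.7764 = 2.89 mmol/L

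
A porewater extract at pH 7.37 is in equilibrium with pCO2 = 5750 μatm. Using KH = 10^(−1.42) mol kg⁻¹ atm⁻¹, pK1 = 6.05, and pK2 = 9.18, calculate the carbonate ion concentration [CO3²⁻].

[CO3²⁻] = 0.0707 mmol/kg

[CO2*] = KH · pCO2 = 10^(−1.42) × 5750×10^-6 = 2.186×10^-4 mol/kg
α₀ = 1/(1 + K1/[H⁺] + K1K2/[H⁺]²) = 1/(1 + 10^+1.32 + 10^-0.49) = 0.04501
DIC = [CO2*]/α₀ = 2.186×10^-4 / 0.04501 = 4.857 mmol/kg
[CO3²⁻] = α₂·DIC; α₂ = 0.01457, so [CO3²⁻] = 0.01457 × 4.857 = 0.0707 mmol/kg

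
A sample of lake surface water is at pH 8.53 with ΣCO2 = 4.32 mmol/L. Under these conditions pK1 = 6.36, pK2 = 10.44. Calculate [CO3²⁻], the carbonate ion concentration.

α₂ = 1 / (1 + [H⁺]/K2 + [H⁺]²/(K1K2)) = 1 / (1 + 10^+1.91 + 10^-0.26)
   = 1 / (1 + 81.283 + 0.54954) = 1/82.833 = 0.01207
[CO3²⁻] = α₂ × DIC = 0.01207 × 4.32 = 0.0522 mmol/L

[CO3²⁻] = 0.0522 mmol/L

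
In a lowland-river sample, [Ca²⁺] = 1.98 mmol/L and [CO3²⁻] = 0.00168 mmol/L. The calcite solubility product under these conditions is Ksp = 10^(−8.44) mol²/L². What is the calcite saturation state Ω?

Ω = 0.916

Ksp = 10^(−8.44) = 3.631×10^-9
Ω = [Ca²⁺][CO3²⁻]/Ksp = (1.98×10^-3)(0.00168×10^-3) / 3.631×10^-9 = 0.916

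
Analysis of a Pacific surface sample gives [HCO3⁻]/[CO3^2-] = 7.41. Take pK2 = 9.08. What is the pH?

From K2 = [H⁺][CO3^2-]/[HCO3⁻]:  pH = pK2 − log₁₀([HCO3⁻]/[CO3^2-])
log₁₀(7.41) = +0.870
pH = 9.08 − (+0.870) = 8.21

pH = 8.21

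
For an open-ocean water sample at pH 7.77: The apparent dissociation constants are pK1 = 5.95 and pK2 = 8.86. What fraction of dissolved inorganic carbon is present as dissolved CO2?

α₀ = 1 / (1 + K1/[H⁺] + K1K2/[H⁺]²) = 1 / (1 + 10^+1.82 + 10^+0.73)
   = 1 / (1 + 66.069 + 5.3703) = 1/72.440 = 0.01380

α₀ = 0.0138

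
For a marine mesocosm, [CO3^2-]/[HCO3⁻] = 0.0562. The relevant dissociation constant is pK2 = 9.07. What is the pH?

From K2 = [H⁺][CO3^2-]/[HCO3⁻]:  pH = pK2 + log₁₀([CO3^2-]/[HCO3⁻])
log₁₀(0.0562) = -1.250
pH = 9.07 + (-1.250) = 7.82

pH = 7.82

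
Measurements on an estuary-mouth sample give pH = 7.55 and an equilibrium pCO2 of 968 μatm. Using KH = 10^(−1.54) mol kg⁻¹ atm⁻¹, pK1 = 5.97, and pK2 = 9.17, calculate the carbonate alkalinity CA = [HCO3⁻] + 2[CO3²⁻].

[CO2*] = KH · pCO2 = 10^(−1.54) × 968×10^-6 = 2.792×10^-5 mol/kg
α₀ = 1/(1 + K1/[H⁺] + K1K2/[H⁺]²) = 1/(1 + 10^+1.58 + 10^-0.04) = 0.02504
DIC = [CO2*]/α₀ = 2.792×10^-5 / 0.02504 = 1.115 mmol/kg
CA = (α₁ + 2α₂)·DIC = (0.9521 + 2×0.02284) × 1.115 = 1.11 mmol/kg

CA = 1.11 mmol/kg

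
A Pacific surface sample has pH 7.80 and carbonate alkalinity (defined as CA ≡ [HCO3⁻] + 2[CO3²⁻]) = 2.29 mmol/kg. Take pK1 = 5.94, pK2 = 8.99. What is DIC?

CA = [HCO3⁻] + 2[CO3²⁻] = (α₁ + 2α₂)·DIC
At pH 7.80: [H⁺]/K1 = 10^-1.86 = 0.013804, K2/[H⁺] = 10^-1.19 = 0.064565
α₁ = 1/(1 + 0.013804 + 0.064565) = 1/1.0784 = 0.9273; α₂ = α₁·K2/[H⁺] = 0.05987
α₁ + 2α₂ = 1.0471
DIC = CA / (α₁ + 2α₂) = 2.29 / 1.0471 = 2.19 mmol/kg

DIC = 2.19 mmol/kg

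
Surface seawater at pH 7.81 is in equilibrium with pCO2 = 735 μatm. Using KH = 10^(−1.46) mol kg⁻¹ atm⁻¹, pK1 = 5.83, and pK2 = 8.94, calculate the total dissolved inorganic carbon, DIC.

DIC = 2.64 mmol/kg

[CO2*] = KH · pCO2 = 10^(−1.46) × 735×10^-6 = 2.549×10^-5 mol/kg
α₀ = 1/(1 + K1/[H⁺] + K1K2/[H⁺]²) = 1/(1 + 10^+1.98 + 10^+0.85) = 0.009654
DIC = [CO2*]/α₀ = 2.549×10^-5 / 0.009654 = 2.64 mmol/kg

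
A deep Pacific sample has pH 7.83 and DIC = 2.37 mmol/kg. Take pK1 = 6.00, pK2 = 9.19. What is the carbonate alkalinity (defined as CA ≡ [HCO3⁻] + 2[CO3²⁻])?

CA = 2.43 mmol/kg

CA = [HCO3⁻] + 2[CO3²⁻] = (α₁ + 2α₂)·DIC
At pH 7.83: [H⁺]/K1 = 10^-1.83 = 0.014791, K2/[H⁺] = 10^-1.36 = 0.043652
α₁ = 1/(1 + 0.014791 + 0.043652) = 1/1.0584 = 0.9448; α₂ = α₁·K2/[H⁺] = 0.04124
α₁ + 2α₂ = 1.0273
CA = 1.0273 × 2.37 = 2.43 mmol/kg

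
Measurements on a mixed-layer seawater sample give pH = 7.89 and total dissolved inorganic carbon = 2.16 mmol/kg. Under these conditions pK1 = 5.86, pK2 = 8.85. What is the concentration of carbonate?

[CO3²⁻] = 0.212 mmol/kg

α₂ = 1 / (1 + [H⁺]/K2 + [H⁺]²/(K1K2)) = 1 / (1 + 10^+0.96 + 10^-1.07)
   = 1 / (1 + 9.1201 + 0.085114) = 1/10.205 = 0.09799
[CO3²⁻] = α₂ × DIC = 0.09799 × 2.16 = 0.212 mmol/kg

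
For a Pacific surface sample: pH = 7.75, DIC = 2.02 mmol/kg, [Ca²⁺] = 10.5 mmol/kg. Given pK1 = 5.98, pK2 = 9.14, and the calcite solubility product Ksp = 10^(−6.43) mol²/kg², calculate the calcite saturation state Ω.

α₂ = 1 / (1 + [H⁺]/K2 + [H⁺]²/(K1K2)) = 1 / (1 + 10^+1.39 + 10^-0.38)
   = 1 / (1 + 24.547 + 0.41687) = 1/25.964 = 0.03851
[CO3²⁻] = α₂ × DIC = 0.03851 × 2.02 = 0.07780 mmol/kg
Ksp = 10^(−6.43) = 3.715×10^-7
Ω = [Ca²⁺][CO3²⁻]/Ksp = (10.5×10^-3)(7.780×10^-5) / 3.715×10^-7 = 2.20

Ω = 2.20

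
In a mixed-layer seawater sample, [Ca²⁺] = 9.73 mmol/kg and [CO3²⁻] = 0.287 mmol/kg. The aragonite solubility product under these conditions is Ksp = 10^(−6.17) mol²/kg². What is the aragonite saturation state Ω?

Ksp = 10^(−6.17) = 6.761×10^-7
Ω = [Ca²⁺][CO3²⁻]/Ksp = (9.73×10^-3)(0.287×10^-3) / 6.761×10^-7 = 4.13

Ω = 4.13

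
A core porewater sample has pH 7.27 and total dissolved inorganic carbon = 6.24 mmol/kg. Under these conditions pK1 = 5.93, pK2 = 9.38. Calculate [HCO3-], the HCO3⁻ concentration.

[HCO3⁻] = 5.92 mmol/kg

α₁ = 1 / (1 + [H⁺]/K1 + K2/[H⁺]) = 1 / (1 + 10^-1.34 + 10^-2.11)
   = 1 / (1 + 0.045709 + 0.0077625) = 1/1.0535 = 0.9492
[HCO3⁻] = α₁ × DIC = 0.9492 × 6.24 = 5.92 mmol/kg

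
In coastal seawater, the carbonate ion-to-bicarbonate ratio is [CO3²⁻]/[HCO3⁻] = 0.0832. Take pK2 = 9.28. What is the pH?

From K2 = [H⁺][CO3²⁻]/[HCO3⁻]:  pH = pK2 + log₁₀([CO3²⁻]/[HCO3⁻])
log₁₀(0.0832) = -1.080
pH = 9.28 + (-1.080) = 8.20

pH = 8.20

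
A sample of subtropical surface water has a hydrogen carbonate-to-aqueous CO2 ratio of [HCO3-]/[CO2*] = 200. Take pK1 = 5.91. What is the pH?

pH = 8.21

From K1 = [H⁺][HCO3-]/[CO2*]:  pH = pK1 + log₁₀([HCO3-]/[CO2*])
log₁₀(200) = +2.301
pH = 5.91 + (+2.301) = 8.21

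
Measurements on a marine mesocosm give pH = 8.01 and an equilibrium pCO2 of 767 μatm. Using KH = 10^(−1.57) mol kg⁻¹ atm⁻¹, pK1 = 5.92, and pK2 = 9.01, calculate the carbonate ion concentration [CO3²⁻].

[CO2*] = KH · pCO2 = 10^(−1.57) × 767×10^-6 = 2.064×10^-5 mol/kg
α₀ = 1/(1 + K1/[H⁺] + K1K2/[H⁺]²) = 1/(1 + 10^+2.09 + 10^+1.09) = 0.007335
DIC = [CO2*]/α₀ = 2.064×10^-5 / 0.007335 = 2.814 mmol/kg
[CO3²⁻] = α₂·DIC; α₂ = 0.09024, so [CO3²⁻] = 0.09024 × 2.814 = 0.254 mmol/kg

[CO3²⁻] = 0.254 mmol/kg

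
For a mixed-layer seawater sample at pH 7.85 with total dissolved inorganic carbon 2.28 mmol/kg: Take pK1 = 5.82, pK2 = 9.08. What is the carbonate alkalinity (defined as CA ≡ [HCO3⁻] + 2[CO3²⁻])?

CA = [HCO3⁻] + 2[CO3²⁻] = (α₁ + 2α₂)·DIC
At pH 7.85: [H⁺]/K1 = 10^-2.03 = 0.0093325, K2/[H⁺] = 10^-1.23 = 0.058884
α₁ = 1/(1 + 0.0093325 + 0.058884) = 1/1.0682 = 0.9361; α₂ = α₁·K2/[H⁺] = 0.05512
α₁ + 2α₂ = 1.0464
CA = 1.0464 × 2.28 = 2.39 mmol/kg

CA = 2.39 mmol/kg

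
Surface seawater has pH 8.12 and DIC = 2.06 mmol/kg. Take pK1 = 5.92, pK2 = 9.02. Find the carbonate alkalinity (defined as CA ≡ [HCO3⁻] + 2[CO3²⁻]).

CA = 2.28 mmol/kg

CA = [HCO3⁻] + 2[CO3²⁻] = (α₁ + 2α₂)·DIC
At pH 8.12: [H⁺]/K1 = 10^-2.20 = 0.0063096, K2/[H⁺] = 10^-0.90 = 0.12589
α₁ = 1/(1 + 0.0063096 + 0.12589) = 1/1.1322 = 0.8832; α₂ = α₁·K2/[H⁺] = 0.1112
α₁ + 2α₂ = 1.1056
CA = 1.1056 × 2.06 = 2.28 mmol/kg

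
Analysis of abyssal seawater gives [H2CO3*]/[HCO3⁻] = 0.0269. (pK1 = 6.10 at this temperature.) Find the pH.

From K1 = [H⁺][HCO3⁻]/[H2CO3*]:  pH = pK1 − log₁₀([H2CO3*]/[HCO3⁻])
log₁₀(0.0269) = -1.570
pH = 6.10 − (-1.570) = 7.67

pH = 7.67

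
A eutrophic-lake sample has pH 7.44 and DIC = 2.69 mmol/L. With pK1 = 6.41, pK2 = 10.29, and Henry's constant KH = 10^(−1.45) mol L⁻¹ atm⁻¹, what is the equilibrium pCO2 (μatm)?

α₀ = 1 / (1 + K1/[H⁺] + K1K2/[H⁺]²) = 1 / (1 + 10^+1.03 + 10^-1.82)
   = 1 / (1 + 10.715 + 0.015136) = 1/11.730 = 0.08525
[CO2*] = α₀ × DIC = 0.08525 × 2.69 = 0.2293 mmol/L
pCO2 = [CO2*]/KH = 2.293×10^-4 / 3.548×10^-2 = 6460 μatm

pCO2 = 6460 μatm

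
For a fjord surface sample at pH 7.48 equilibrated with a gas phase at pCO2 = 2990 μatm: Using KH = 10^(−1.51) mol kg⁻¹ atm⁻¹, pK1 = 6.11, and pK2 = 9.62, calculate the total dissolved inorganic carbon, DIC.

DIC = 2.27 mmol/kg

[CO2*] = KH · pCO2 = 10^(−1.51) × 2990×10^-6 = 9.240×10^-5 mol/kg
α₀ = 1/(1 + K1/[H⁺] + K1K2/[H⁺]²) = 1/(1 + 10^+1.37 + 10^-0.77) = 0.04063
DIC = [CO2*]/α₀ = 9.240×10^-5 / 0.04063 = 2.27 mmol/kg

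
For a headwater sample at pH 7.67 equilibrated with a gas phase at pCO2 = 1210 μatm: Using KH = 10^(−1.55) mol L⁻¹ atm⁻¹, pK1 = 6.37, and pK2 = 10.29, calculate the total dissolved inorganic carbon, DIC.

DIC = 0.716 mmol/L

[CO2*] = KH · pCO2 = 10^(−1.55) × 1210×10^-6 = 3.410×10^-5 mol/L
α₀ = 1/(1 + K1/[H⁺] + K1K2/[H⁺]²) = 1/(1 + 10^+1.30 + 10^-1.32) = 0.04762
DIC = [CO2*]/α₀ = 3.410×10^-5 / 0.04762 = 0.716 mmol/L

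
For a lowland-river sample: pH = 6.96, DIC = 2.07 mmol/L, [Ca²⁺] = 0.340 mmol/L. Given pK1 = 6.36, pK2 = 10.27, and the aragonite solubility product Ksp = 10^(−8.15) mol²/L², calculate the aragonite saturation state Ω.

Ω = 0.0389

α₂ = 1 / (1 + [H⁺]/K2 + [H⁺]²/(K1K2)) = 1 / (1 + 10^+3.31 + 10^+2.71)
   = 1 / (1 + 2041.7 + 512.86) = 1/2555.6 = 0.0003913
[CO3²⁻] = α₂ × DIC = 0.0003913 × 2.07 = 0.0008100 mmol/L = 0.8100 μmol/L
Ksp = 10^(−8.15) = 7.079×10^-9
Ω = [Ca²⁺][CO3²⁻]/Ksp = (0.340×10^-3)(8.100×10^-7) / 7.079×10^-9 = 0.0389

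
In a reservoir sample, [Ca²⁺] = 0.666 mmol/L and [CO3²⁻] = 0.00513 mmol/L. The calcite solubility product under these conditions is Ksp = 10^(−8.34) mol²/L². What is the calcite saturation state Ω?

Ω = 0.747

Ksp = 10^(−8.34) = 4.571×10^-9
Ω = [Ca²⁺][CO3²⁻]/Ksp = (0.666×10^-3)(0.00513×10^-3) / 4.571×10^-9 = 0.747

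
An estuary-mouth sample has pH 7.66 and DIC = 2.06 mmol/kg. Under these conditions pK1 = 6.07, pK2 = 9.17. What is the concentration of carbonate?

α₂ = 1 / (1 + [H⁺]/K2 + [H⁺]²/(K1K2)) = 1 / (1 + 10^+1.51 + 10^-0.08)
   = 1 / (1 + 32.359 + 0.83176) = 1/34.191 = 0.02925
[CO3²⁻] = α₂ × DIC = 0.02925 × 2.06 = 0.0602 mmol/kg

[CO3²⁻] = 0.0602 mmol/kg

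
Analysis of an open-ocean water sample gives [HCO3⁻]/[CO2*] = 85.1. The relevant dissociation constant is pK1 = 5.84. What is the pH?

From K1 = [H⁺][HCO3⁻]/[CO2*]:  pH = pK1 + log₁₀([HCO3⁻]/[CO2*])
log₁₀(85.1) = +1.930
pH = 5.84 + (+1.930) = 7.77

pH = 7.77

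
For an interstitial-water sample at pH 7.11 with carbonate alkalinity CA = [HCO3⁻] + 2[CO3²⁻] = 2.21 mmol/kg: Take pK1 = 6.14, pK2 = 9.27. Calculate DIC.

DIC = 2.43 mmol/kg

CA = [HCO3⁻] + 2[CO3²⁻] = (α₁ + 2α₂)·DIC
At pH 7.11: [H⁺]/K1 = 10^-0.97 = 0.10715, K2/[H⁺] = 10^-2.16 = 0.0069183
α₁ = 1/(1 + 0.10715 + 0.0069183) = 1/1.1141 = 0.8976; α₂ = α₁·K2/[H⁺] = 0.006210
α₁ + 2α₂ = 0.9100
DIC = CA / (α₁ + 2α₂) = 2.21 / 0.9100 = 2.43 mmol/kg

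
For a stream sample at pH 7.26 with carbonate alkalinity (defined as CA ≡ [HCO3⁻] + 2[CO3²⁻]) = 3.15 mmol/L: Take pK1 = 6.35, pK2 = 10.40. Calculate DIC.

DIC = 3.53 mmol/L

CA = [HCO3⁻] + 2[CO3²⁻] = (α₁ + 2α₂)·DIC
At pH 7.26: [H⁺]/K1 = 10^-0.91 = 0.12303, K2/[H⁺] = 10^-3.14 = 0.00072444
α₁ = 1/(1 + 0.12303 + 0.00072444) = 1/1.1238 = 0.8899; α₂ = α₁·K2/[H⁺] = 0.0006447
α₁ + 2α₂ = 0.8912
DIC = CA / (α₁ + 2α₂) = 3.15 / 0.8912 = 3.53 mmol/L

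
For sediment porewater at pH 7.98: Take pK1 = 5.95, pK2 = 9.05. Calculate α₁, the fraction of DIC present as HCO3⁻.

α₁ = 0.914

α₁ = 1 / (1 + [H⁺]/K1 + K2/[H⁺]) = 1 / (1 + 10^-2.03 + 10^-1.07)
   = 1 / (1 + 0.0093325 + 0.085114) = 1/1.0944 = 0.9137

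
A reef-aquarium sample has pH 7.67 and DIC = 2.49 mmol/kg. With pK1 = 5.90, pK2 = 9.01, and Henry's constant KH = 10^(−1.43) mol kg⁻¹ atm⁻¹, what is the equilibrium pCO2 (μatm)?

pCO2 = 1070 μatm

α₀ = 1 / (1 + K1/[H⁺] + K1K2/[H⁺]²) = 1 / (1 + 10^+1.77 + 10^+0.43)
   = 1 / (1 + 58.884 + 2.6915) = 1/62.576 = 0.01598
[CO2*] = α₀ × DIC = 0.01598 × 2.49 = 0.03979 mmol/kg
pCO2 = [CO2*]/KH = 3.979×10^-5 / 3.715×10^-2 = 1070 μatm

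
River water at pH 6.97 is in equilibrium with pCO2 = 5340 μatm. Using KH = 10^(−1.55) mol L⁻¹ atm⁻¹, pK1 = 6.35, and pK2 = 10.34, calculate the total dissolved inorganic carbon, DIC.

DIC = 0.778 mmol/L

[CO2*] = KH · pCO2 = 10^(−1.55) × 5340×10^-6 = 1.505×10^-4 mol/L
α₀ = 1/(1 + K1/[H⁺] + K1K2/[H⁺]²) = 1/(1 + 10^+0.62 + 10^-2.75) = 0.1934
DIC = [CO2*]/α₀ = 1.505×10^-4 / 0.1934 = 0.778 mmol/L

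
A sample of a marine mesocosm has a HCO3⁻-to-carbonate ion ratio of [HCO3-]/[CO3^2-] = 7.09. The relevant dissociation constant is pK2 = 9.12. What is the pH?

pH = 8.27

From K2 = [H⁺][CO3^2-]/[HCO3-]:  pH = pK2 − log₁₀([HCO3-]/[CO3^2-])
log₁₀(7.09) = +0.851
pH = 9.12 − (+0.851) = 8.27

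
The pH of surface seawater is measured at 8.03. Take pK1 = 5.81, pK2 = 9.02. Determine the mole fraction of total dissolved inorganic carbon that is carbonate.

α₂ = 0.0923

α₂ = 1 / (1 + [H⁺]/K2 + [H⁺]²/(K1K2)) = 1 / (1 + 10^+0.99 + 10^-1.23)
   = 1 / (1 + 9.7724 + 0.058884) = 1/10.831 = 0.09233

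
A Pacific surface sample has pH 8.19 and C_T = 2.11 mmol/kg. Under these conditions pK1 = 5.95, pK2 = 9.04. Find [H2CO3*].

α₀ = 1 / (1 + K1/[H⁺] + K1K2/[H⁺]²) = 1 / (1 + 10^+2.24 + 10^+1.39)
   = 1 / (1 + 173.78 + 24.547) = 1/199.33 = 0.005017
[CO2*] = α₀ × DIC = 0.005017 × 2.11 = 0.0106 mmol/kg = 10.6 μmol/kg

[CO2*] = 10.6 μmol/kg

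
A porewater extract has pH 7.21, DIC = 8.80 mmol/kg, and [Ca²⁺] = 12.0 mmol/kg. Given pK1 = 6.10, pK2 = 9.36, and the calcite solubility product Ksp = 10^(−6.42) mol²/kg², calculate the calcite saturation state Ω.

α₂ = 1 / (1 + [H⁺]/K2 + [H⁺]²/(K1K2)) = 1 / (1 + 10^+2.15 + 10^+1.04)
   = 1 / (1 + 141.25 + 10.965) = 1/153.22 = 0.006527
[CO3²⁻] = α₂ × DIC = 0.006527 × 8.80 = 0.05743 mmol/kg
Ksp = 10^(−6.42) = 3.802×10^-7
Ω = [Ca²⁺][CO3²⁻]/Ksp = (12.0×10^-3)(5.743×10^-5) / 3.802×10^-7 = 1.81

Ω = 1.81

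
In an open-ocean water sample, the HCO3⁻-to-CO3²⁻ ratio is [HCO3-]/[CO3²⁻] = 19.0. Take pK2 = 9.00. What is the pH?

From K2 = [H⁺][CO3²⁻]/[HCO3-]:  pH = pK2 − log₁₀([HCO3-]/[CO3²⁻])
log₁₀(19.0) = +1.279
pH = 9.00 − (+1.279) = 7.72

pH = 7.72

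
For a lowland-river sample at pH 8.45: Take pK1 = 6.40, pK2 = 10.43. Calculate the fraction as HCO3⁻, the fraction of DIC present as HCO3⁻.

α₁ = 1 / (1 + [H⁺]/K1 + K2/[H⁺]) = 1 / (1 + 10^-2.05 + 10^-1.98)
   = 1 / (1 + 0.0089125 + 0.010471) = 1/1.0194 = 0.9810

α₁ = 0.981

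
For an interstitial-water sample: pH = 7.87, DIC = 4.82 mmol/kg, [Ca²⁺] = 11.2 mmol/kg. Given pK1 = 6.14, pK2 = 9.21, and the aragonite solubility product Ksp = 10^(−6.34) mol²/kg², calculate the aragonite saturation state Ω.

Ω = 5.07

α₂ = 1 / (1 + [H⁺]/K2 + [H⁺]²/(K1K2)) = 1 / (1 + 10^+1.34 + 10^-0.39)
   = 1 / (1 + 21.878 + 0.40738) = 1/23.285 = 0.04295
[CO3²⁻] = α₂ × DIC = 0.04295 × 4.82 = 0.2070 mmol/kg
Ksp = 10^(−6.34) = 4.571×10^-7
Ω = [Ca²⁺][CO3²⁻]/Ksp = (11.2×10^-3)(2.070×10^-4) / 4.571×10^-7 = 5.07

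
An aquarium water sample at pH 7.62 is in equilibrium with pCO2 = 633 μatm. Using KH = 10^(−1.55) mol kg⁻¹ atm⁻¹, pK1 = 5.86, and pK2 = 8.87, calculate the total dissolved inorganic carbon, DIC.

DIC = 1.10 mmol/kg

[CO2*] = KH · pCO2 = 10^(−1.55) × 633×10^-6 = 1.784×10^-5 mol/kg
α₀ = 1/(1 + K1/[H⁺] + K1K2/[H⁺]²) = 1/(1 + 10^+1.76 + 10^+0.51) = 0.01619
DIC = [CO2*]/α₀ = 1.784×10^-5 / 0.01619 = 1.10 mmol/kg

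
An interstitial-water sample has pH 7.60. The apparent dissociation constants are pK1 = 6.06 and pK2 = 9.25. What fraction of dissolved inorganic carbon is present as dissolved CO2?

α₀ = 0.0274

α₀ = 1 / (1 + K1/[H⁺] + K1K2/[H⁺]²) = 1 / (1 + 10^+1.54 + 10^-0.11)
   = 1 / (1 + 34.674 + 0.77625) = 1/36.450 = 0.02743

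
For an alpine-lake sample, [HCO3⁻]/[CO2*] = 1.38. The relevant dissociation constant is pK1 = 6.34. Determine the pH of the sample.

pH = 6.48

From K1 = [H⁺][HCO3⁻]/[CO2*]:  pH = pK1 + log₁₀([HCO3⁻]/[CO2*])
log₁₀(1.38) = +0.140
pH = 6.34 + (+0.140) = 6.48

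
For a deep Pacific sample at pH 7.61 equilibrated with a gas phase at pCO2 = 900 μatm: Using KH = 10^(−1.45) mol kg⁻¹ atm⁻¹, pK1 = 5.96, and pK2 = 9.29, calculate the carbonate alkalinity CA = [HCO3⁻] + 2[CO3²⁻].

[CO2*] = KH · pCO2 = 10^(−1.45) × 900×10^-6 = 3.193×10^-5 mol/kg
α₀ = 1/(1 + K1/[H⁺] + K1K2/[H⁺]²) = 1/(1 + 10^+1.65 + 10^-0.03) = 0.02146
DIC = [CO2*]/α₀ = 3.193×10^-5 / 0.02146 = 1.488 mmol/kg
CA = (α₁ + 2α₂)·DIC = (0.9585 + 2×0.02003) × 1.488 = 1.49 mmol/kg

CA = 1.49 mmol/kg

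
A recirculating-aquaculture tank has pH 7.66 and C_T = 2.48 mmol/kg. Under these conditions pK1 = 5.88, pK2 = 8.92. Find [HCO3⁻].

[HCO3⁻] = 2.31 mmol/kg

α₁ = 1 / (1 + [H⁺]/K1 + K2/[H⁺]) = 1 / (1 + 10^-1.78 + 10^-1.26)
   = 1 / (1 + 0.016596 + 0.054954) = 1/1.0715 = 0.9332
[HCO3⁻] = α₁ × DIC = 0.9332 × 2.48 = 2.31 mmol/kg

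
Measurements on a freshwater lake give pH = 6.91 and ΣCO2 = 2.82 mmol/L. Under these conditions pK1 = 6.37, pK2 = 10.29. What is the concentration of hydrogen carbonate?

α₁ = 1 / (1 + [H⁺]/K1 + K2/[H⁺]) = 1 / (1 + 10^-0.54 + 10^-3.38)
   = 1 / (1 + 0.28840 + 0.00041687) = 1/1.2888 = 0.7759
[HCO3⁻] = α₁ × DIC = 0.7759 × 2.82 = 2.19 mmol/L

[HCO3⁻] = 2.19 mmol/L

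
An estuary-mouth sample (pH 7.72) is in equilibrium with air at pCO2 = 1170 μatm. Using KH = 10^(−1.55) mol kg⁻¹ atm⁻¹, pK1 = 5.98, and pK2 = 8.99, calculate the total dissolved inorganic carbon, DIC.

DIC = 1.94 mmol/kg

[CO2*] = KH · pCO2 = 10^(−1.55) × 1170×10^-6 = 3.298×10^-5 mol/kg
α₀ = 1/(1 + K1/[H⁺] + K1K2/[H⁺]²) = 1/(1 + 10^+1.74 + 10^+0.47) = 0.01698
DIC = [CO2*]/α₀ = 3.298×10^-5 / 0.01698 = 1.94 mmol/kg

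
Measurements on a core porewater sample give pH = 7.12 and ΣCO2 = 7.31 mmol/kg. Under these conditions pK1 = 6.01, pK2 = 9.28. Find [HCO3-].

[HCO3⁻] = 6.74 mmol/kg

α₁ = 1 / (1 + [H⁺]/K1 + K2/[H⁺]) = 1 / (1 + 10^-1.11 + 10^-2.16)
   = 1 / (1 + 0.077625 + 0.0069183) = 1/1.0845 = 0.9220
[HCO3⁻] = α₁ × DIC = 0.9220 × 7.31 = 6.74 mmol/kg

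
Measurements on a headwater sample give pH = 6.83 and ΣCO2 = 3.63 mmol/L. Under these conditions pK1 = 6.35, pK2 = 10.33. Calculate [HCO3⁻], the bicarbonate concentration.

α₁ = 1 / (1 + [H⁺]/K1 + K2/[H⁺]) = 1 / (1 + 10^-0.48 + 10^-3.50)
   = 1 / (1 + 0.33113 + 0.00031623) = 1/1.3314 = 0.7511
[HCO3⁻] = α₁ × DIC = 0.7511 × 3.63 = 2.73 mmol/L

[HCO3⁻] = 2.73 mmol/L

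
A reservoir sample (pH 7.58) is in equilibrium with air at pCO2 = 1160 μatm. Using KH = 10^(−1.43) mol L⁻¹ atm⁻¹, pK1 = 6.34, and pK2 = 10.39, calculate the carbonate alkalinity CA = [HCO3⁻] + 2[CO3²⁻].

CA = 0.751 mmol/L

[CO2*] = KH · pCO2 = 10^(−1.43) × 1160×10^-6 = 4.310×10^-5 mol/L
α₀ = 1/(1 + K1/[H⁺] + K1K2/[H⁺]²) = 1/(1 + 10^+1.24 + 10^-1.57) = 0.05433
DIC = [CO2*]/α₀ = 4.310×10^-5 / 0.05433 = 0.7932 mmol/L
CA = (α₁ + 2α₂)·DIC = (0.9442 + 2×0.001462) × 0.7932 = 0.751 mmol/L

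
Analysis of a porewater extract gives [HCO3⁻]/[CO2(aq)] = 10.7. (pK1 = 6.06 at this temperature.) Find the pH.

From K1 = [H⁺][HCO3⁻]/[CO2(aq)]:  pH = pK1 + log₁₀([HCO3⁻]/[CO2(aq)])
log₁₀(10.7) = +1.029
pH = 6.06 + (+1.029) = 7.09

pH = 7.09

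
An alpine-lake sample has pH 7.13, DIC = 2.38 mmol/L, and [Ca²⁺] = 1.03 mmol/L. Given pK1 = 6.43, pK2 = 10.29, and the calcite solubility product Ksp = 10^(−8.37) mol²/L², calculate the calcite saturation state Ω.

Ω = 0.331

α₂ = 1 / (1 + [H⁺]/K2 + [H⁺]²/(K1K2)) = 1 / (1 + 10^+3.16 + 10^+2.46)
   = 1 / (1 + 1445.4 + 288.40) = 1/1734.8 = 0.0005764
[CO3²⁻] = α₂ × DIC = 0.0005764 × 2.38 = 0.001372 mmol/L = 1.372 μmol/L
Ksp = 10^(−8.37) = 4.266×10^-9
Ω = [Ca²⁺][CO3²⁻]/Ksp = (1.03×10^-3)(1.372×10^-6) / 4.266×10^-9 = 0.331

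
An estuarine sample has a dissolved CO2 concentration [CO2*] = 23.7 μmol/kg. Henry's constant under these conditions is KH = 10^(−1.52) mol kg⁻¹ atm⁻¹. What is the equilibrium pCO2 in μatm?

pCO2 = 785 μatm

KH = 10^(−1.52) = 3.020×10^-2 mol kg⁻¹ atm⁻¹
pCO2 = [CO2*]/KH = 23.7×10^-6 / 3.020×10^-2 = 7.85×10^-4 atm = 785 μatm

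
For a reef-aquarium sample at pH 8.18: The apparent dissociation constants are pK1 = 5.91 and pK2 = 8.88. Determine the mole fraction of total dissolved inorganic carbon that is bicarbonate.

α₁ = 1 / (1 + [H⁺]/K1 + K2/[H⁺]) = 1 / (1 + 10^-2.27 + 10^-0.70)
   = 1 / (1 + 0.0053703 + 0.19953) = 1/1.2049 = 0.8299

α₁ = 0.830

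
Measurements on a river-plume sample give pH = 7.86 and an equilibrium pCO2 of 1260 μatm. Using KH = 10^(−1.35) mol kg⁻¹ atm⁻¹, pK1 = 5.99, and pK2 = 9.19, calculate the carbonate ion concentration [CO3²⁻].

[CO2*] = KH · pCO2 = 10^(−1.35) × 1260×10^-6 = 5.628×10^-5 mol/kg
α₀ = 1/(1 + K1/[H⁺] + K1K2/[H⁺]²) = 1/(1 + 10^+1.87 + 10^+0.54) = 0.01272
DIC = [CO2*]/α₀ = 5.628×10^-5 / 0.01272 = 4.424 mmol/kg
[CO3²⁻] = α₂·DIC; α₂ = 0.04412, so [CO3²⁻] = 0.04412 × 4.424 = 0.195 mmol/kg

[CO3²⁻] = 0.195 mmol/kg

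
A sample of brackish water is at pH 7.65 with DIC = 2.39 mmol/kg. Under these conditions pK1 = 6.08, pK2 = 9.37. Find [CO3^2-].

[CO3²⁻] = 0.0435 mmol/kg

α₂ = 1 / (1 + [H⁺]/K2 + [H⁺]²/(K1K2)) = 1 / (1 + 10^+1.72 + 10^+0.15)
   = 1 / (1 + 52.481 + 1.4125) = 1/54.893 = 0.01822
[CO3²⁻] = α₂ × DIC = 0.01822 × 2.39 = 0.0435 mmol/kg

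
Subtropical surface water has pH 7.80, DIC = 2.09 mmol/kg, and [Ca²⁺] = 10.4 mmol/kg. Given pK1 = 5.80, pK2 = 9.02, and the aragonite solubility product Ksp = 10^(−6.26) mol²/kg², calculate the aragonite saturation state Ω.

α₂ = 1 / (1 + [H⁺]/K2 + [H⁺]²/(K1K2)) = 1 / (1 + 10^+1.22 + 10^-0.78)
   = 1 / (1 + 16.596 + 0.16596) = 1/17.762 = 0.05630
[CO3²⁻] = α₂ × DIC = 0.05630 × 2.09 = 0.1177 mmol/kg
Ksp = 10^(−6.26) = 5.495×10^-7
Ω = [Ca²⁺][CO3²⁻]/Ksp = (10.4×10^-3)(1.177×10^-4) / 5.495×10^-7 = 2.23

Ω = 2.23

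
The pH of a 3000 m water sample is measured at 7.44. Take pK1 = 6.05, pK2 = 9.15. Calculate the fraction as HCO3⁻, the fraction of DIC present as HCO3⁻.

α₁ = 0.943

α₁ = 1 / (1 + [H⁺]/K1 + K2/[H⁺]) = 1 / (1 + 10^-1.39 + 10^-1.71)
   = 1 / (1 + 0.040738 + 0.019498) = 1/1.0602 = 0.9432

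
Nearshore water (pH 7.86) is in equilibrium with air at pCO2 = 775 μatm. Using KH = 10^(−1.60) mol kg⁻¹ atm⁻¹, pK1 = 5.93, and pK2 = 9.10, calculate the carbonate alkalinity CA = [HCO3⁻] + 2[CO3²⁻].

[CO2*] = KH · pCO2 = 10^(−1.60) × 775×10^-6 = 1.947×10^-5 mol/kg
α₀ = 1/(1 + K1/[H⁺] + K1K2/[H⁺]²) = 1/(1 + 10^+1.93 + 10^+0.69) = 0.01099
DIC = [CO2*]/α₀ = 1.947×10^-5 / 0.01099 = 1.772 mmol/kg
CA = (α₁ + 2α₂)·DIC = (0.9352 + 2×0.05381) × 1.772 = 1.85 mmol/kg

CA = 1.85 mmol/kg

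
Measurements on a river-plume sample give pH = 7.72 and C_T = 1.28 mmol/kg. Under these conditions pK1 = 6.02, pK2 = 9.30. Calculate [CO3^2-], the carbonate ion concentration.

[CO3²⁻] = 0.0322 mmol/kg

α₂ = 1 / (1 + [H⁺]/K2 + [H⁺]²/(K1K2)) = 1 / (1 + 10^+1.58 + 10^-0.12)
   = 1 / (1 + 38.019 + 0.75858) = 1/39.778 = 0.02514
[CO3²⁻] = α₂ × DIC = 0.02514 × 1.28 = 0.0322 mmol/kg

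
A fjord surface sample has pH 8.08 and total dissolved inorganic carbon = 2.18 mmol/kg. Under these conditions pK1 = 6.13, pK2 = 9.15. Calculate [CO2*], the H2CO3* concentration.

[CO2*] = 0.0223 mmol/kg

α₀ = 1 / (1 + K1/[H⁺] + K1K2/[H⁺]²) = 1 / (1 + 10^+1.95 + 10^+0.88)
   = 1 / (1 + 89.125 + 7.5858) = 1/97.711 = 0.01023
[CO2*] = α₀ × DIC = 0.01023 × 2.18 = 0.0223 mmol/kg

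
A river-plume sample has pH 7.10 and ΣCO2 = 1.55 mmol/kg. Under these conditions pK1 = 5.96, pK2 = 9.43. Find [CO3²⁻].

[CO3²⁻] = 6.73 μmol/kg

α₂ = 1 / (1 + [H⁺]/K2 + [H⁺]²/(K1K2)) = 1 / (1 + 10^+2.33 + 10^+1.19)
   = 1 / (1 + 213.80 + 15.488) = 1/230.28 = 0.004342
[CO3²⁻] = α₂ × DIC = 0.004342 × 1.55 = 0.00673 mmol/kg = 6.73 μmol/kg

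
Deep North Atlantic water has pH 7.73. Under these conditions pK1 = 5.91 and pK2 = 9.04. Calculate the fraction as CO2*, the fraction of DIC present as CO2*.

α₀ = 0.0142

α₀ = 1 / (1 + K1/[H⁺] + K1K2/[H⁺]²) = 1 / (1 + 10^+1.82 + 10^+0.51)
   = 1 / (1 + 66.069 + 3.2359) = 1/70.305 = 0.01422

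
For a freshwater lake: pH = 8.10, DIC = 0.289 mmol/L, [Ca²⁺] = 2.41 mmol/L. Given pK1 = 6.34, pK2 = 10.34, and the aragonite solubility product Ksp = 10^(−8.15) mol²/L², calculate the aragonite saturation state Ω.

Ω = 0.553

α₂ = 1 / (1 + [H⁺]/K2 + [H⁺]²/(K1K2)) = 1 / (1 + 10^+2.24 + 10^+0.48)
   = 1 / (1 + 173.78 + 3.0200) = 1/177.80 = 0.005624
[CO3²⁻] = α₂ × DIC = 0.005624 × 0.289 = 0.001625 mmol/L = 1.625 μmol/L
Ksp = 10^(−8.15) = 7.079×10^-9
Ω = [Ca²⁺][CO3²⁻]/Ksp = (2.41×10^-3)(1.625×10^-6) / 7.079×10^-9 = 0.553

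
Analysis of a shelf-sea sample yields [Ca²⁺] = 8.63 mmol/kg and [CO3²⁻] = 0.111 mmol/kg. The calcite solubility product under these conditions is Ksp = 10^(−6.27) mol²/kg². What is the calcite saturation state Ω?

Ksp = 10^(−6.27) = 5.370×10^-7
Ω = [Ca²⁺][CO3²⁻]/Ksp = (8.63×10^-3)(0.111×10^-3) / 5.370×10^-7 = 1.78

Ω = 1.78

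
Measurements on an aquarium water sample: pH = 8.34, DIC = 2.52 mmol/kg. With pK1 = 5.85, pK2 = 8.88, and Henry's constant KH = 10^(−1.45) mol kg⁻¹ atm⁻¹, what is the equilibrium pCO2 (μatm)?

α₀ = 1 / (1 + K1/[H⁺] + K1K2/[H⁺]²) = 1 / (1 + 10^+2.49 + 10^+1.95)
   = 1 / (1 + 309.03 + 89.125) = 1/399.15 = 0.002505
[CO2*] = α₀ × DIC = 0.002505 × 2.52 = 0.006313 mmol/kg = 6.313 μmol/kg
pCO2 = [CO2*]/KH = 6.313×10^-6 / 3.548×10^-2 = 178 μatm

pCO2 = 178 μatm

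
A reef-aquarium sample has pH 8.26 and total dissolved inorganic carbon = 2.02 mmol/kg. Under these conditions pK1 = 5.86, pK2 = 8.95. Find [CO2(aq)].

[CO2*] = 6.66 μmol/kg

α₀ = 1 / (1 + K1/[H⁺] + K1K2/[H⁺]²) = 1 / (1 + 10^+2.40 + 10^+1.71)
   = 1 / (1 + 251.19 + 51.286) = 1/303.47 = 0.003295
[CO2*] = α₀ × DIC = 0.003295 × 2.02 = 0.00666 mmol/kg = 6.66 μmol/kg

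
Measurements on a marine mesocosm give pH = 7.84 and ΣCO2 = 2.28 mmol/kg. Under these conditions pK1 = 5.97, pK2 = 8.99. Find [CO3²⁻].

[CO3²⁻] = 0.149 mmol/kg

α₂ = 1 / (1 + [H⁺]/K2 + [H⁺]²/(K1K2)) = 1 / (1 + 10^+1.15 + 10^-0.72)
   = 1 / (1 + 14.125 + 0.19055) = 1/15.316 = 0.06529
[CO3²⁻] = α₂ × DIC = 0.06529 × 2.28 = 0.149 mmol/kg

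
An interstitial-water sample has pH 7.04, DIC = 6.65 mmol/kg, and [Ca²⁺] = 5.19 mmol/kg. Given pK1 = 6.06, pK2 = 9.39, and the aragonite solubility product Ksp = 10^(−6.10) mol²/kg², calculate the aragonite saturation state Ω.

Ω = 0.175

α₂ = 1 / (1 + [H⁺]/K2 + [H⁺]²/(K1K2)) = 1 / (1 + 10^+2.35 + 10^+1.37)
   = 1 / (1 + 223.87 + 23.442) = 1/248.31 = 0.004027
[CO3²⁻] = α₂ × DIC = 0.004027 × 6.65 = 0.02678 mmol/kg
Ksp = 10^(−6.10) = 7.943×10^-7
Ω = [Ca²⁺][CO3²⁻]/Ksp = (5.19×10^-3)(2.678×10^-5) / 7.943×10^-7 = 0.175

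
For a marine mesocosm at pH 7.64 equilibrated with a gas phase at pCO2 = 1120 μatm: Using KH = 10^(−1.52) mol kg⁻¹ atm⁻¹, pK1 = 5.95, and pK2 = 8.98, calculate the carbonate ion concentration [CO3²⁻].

[CO2*] = KH · pCO2 = 10^(−1.52) × 1120×10^-6 = 3.382×10^-5 mol/kg
α₀ = 1/(1 + K1/[H⁺] + K1K2/[H⁺]²) = 1/(1 + 10^+1.69 + 10^+0.35) = 0.01915
DIC = [CO2*]/α₀ = 3.382×10^-5 / 0.01915 = 1.766 mmol/kg
[CO3²⁻] = α₂·DIC; α₂ = 0.04287, so [CO3²⁻] = 0.04287 × 1.766 = 0.0757 mmol/kg

[CO3²⁻] = 0.0757 mmol/kg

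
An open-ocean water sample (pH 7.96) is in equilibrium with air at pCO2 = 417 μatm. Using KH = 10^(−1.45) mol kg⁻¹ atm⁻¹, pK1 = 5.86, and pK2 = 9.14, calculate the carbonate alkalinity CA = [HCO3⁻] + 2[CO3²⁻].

[CO2*] = KH · pCO2 = 10^(−1.45) × 417×10^-6 = 1.480×10^-5 mol/kg
α₀ = 1/(1 + K1/[H⁺] + K1K2/[H⁺]²) = 1/(1 + 10^+2.10 + 10^+0.92) = 0.007396
DIC = [CO2*]/α₀ = 1.480×10^-5 / 0.007396 = 2.001 mmol/kg
CA = (α₁ + 2α₂)·DIC = (0.9311 + 2×0.06152) × 2.001 = 2.11 mmol/kg

CA = 2.11 mmol/kg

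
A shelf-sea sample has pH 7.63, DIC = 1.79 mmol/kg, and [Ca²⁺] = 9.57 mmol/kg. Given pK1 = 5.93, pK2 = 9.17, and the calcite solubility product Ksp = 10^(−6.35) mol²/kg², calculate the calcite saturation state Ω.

α₂ = 1 / (1 + [H⁺]/K2 + [H⁺]²/(K1K2)) = 1 / (1 + 10^+1.54 + 10^-0.16)
   = 1 / (1 + 34.674 + 0.69183) = 1/36.366 = 0.02750
[CO3²⁻] = α₂ × DIC = 0.02750 × 1.79 = 0.04922 mmol/kg
Ksp = 10^(−6.35) = 4.467×10^-7
Ω = [Ca²⁺][CO3²⁻]/Ksp = (9.57×10^-3)(4.922×10^-5) / 4.467×10^-7 = 1.05

Ω = 1.05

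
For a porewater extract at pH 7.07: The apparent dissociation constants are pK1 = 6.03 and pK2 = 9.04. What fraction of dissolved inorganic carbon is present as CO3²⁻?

α₂ = 0.00972

α₂ = 1 / (1 + [H⁺]/K2 + [H⁺]²/(K1K2)) = 1 / (1 + 10^+1.97 + 10^+0.93)
   = 1 / (1 + 93.325 + 8.5114) = 1/102.84 = 0.009724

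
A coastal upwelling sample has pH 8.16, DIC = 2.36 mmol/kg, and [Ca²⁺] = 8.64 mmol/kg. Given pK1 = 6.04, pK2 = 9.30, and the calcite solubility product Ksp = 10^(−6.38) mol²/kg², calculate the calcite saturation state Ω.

Ω = 3.28

α₂ = 1 / (1 + [H⁺]/K2 + [H⁺]²/(K1K2)) = 1 / (1 + 10^+1.14 + 10^-0.98)
   = 1 / (1 + 13.804 + 0.10471) = 1/14.909 = 0.06708
[CO3²⁻] = α₂ × DIC = 0.06708 × 2.36 = 0.1583 mmol/kg
Ksp = 10^(−6.38) = 4.169×10^-7
Ω = [Ca²⁺][CO3²⁻]/Ksp = (8.64×10^-3)(1.583×10^-4) / 4.169×10^-7 = 3.28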